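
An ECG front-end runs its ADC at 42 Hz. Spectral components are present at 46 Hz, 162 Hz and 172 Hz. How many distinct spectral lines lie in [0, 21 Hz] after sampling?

fs/2 = 21 Hz.
46 Hz mod fs = 4 Hz.
4 Hz ≤ fs/2 = 21 Hz, appears at 4 Hz.
162 Hz mod fs = 36 Hz.
36 Hz > fs/2 = 21 Hz, folds to fs − 36 Hz = 6 Hz.
172 Hz mod fs = 4 Hz.
4 Hz ≤ fs/2 = 21 Hz, appears at 4 Hz.
Distinct values: {4 Hz, 6 Hz} → 2.

2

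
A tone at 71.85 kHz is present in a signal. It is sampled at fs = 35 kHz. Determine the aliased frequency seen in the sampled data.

71.85 kHz mod fs = 1.85 kHz.
1.85 kHz ≤ fs/2 = 17.5 kHz, appears at 1.85 kHz.

1.85 kHz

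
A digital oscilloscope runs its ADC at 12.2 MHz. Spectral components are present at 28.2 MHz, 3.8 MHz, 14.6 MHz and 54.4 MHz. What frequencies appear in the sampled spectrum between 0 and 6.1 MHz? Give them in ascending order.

fs/2 = 6.1 MHz.
28.2 MHz mod fs = 3.8 MHz.
3.8 MHz ≤ fs/2 = 6.1 MHz, appears at 3.8 MHz.
3.8 MHz ≤ fs/2 = 6.1 MHz, passes unchanged.
14.6 MHz mod fs = 2.4 MHz.
2.4 MHz ≤ fs/2 = 6.1 MHz, appears at 2.4 MHz.
54.4 MHz mod fs = 5.6 MHz.
5.6 MHz ≤ fs/2 = 6.1 MHz, appears at 5.6 MHz.
Distinct values: {2.4 MHz, 3.8 MHz, 5.6 MHz}.

2.4 MHz, 3.8 MHz, 5.6 MHz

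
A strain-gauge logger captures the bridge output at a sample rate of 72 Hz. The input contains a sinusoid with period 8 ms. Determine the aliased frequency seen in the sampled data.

T = 8 ms → f = 1/T = 125 Hz.
125 Hz mod fs = 53 Hz.
53 Hz > fs/2 = 36 Hz, folds to fs − 53 Hz = 19 Hz.

19 Hz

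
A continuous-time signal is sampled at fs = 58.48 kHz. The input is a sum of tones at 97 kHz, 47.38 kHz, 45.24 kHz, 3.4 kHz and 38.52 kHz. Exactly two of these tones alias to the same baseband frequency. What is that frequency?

19.96 kHz

fs/2 = 29.24 kHz.
97 kHz mod fs = 38.52 kHz.
38.52 kHz > fs/2 = 29.24 kHz, folds to fs − 38.52 kHz = 19.96 kHz.
47.38 kHz > fs/2 = 29.24 kHz, folds to fs − 47.38 kHz = 11.1 kHz.
45.24 kHz > fs/2 = 29.24 kHz, folds to fs − 45.24 kHz = 13.24 kHz.
3.4 kHz ≤ fs/2 = 29.24 kHz, passes unchanged.
38.52 kHz > fs/2 = 29.24 kHz, folds to fs − 38.52 kHz = 19.96 kHz.
38.52 kHz and 97 kHz both map to 19.96 kHz.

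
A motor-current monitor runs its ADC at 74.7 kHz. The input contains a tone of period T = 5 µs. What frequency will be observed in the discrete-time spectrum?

T = 5 µs → f = 1/T = 200 kHz.
200 kHz mod fs = 50.6 kHz.
50.6 kHz > fs/2 = 37.35 kHz, folds to fs − 50.6 kHz = 24.1 kHz.

24.1 kHz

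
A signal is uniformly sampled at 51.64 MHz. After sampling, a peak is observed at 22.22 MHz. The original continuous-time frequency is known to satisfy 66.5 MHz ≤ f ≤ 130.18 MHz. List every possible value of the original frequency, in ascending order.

Frequencies that alias to 22.22 MHz are k·fs ± 22.22 MHz for integer k ≥ 0.
k=0: 22.22 MHz.
k=1: 29.42 MHz, 73.86 MHz.
k=2: 81.06 MHz, 125.5 MHz.
k=3: 132.7 MHz, 177.14 MHz.
Within [66.5 MHz, 130.18 MHz]: 73.86 MHz, 81.06 MHz, 125.5 MHz.

73.86 MHz, 81.06 MHz, 125.5 MHz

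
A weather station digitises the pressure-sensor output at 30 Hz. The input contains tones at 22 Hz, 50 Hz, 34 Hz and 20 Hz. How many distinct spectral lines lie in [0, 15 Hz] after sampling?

3

fs/2 = 15 Hz.
22 Hz > fs/2 = 15 Hz, folds to fs − 22 Hz = 8 Hz.
50 Hz mod fs = 20 Hz.
20 Hz > fs/2 = 15 Hz, folds to fs − 20 Hz = 10 Hz.
34 Hz mod fs = 4 Hz.
4 Hz ≤ fs/2 = 15 Hz, appears at 4 Hz.
20 Hz > fs/2 = 15 Hz, folds to fs − 20 Hz = 10 Hz.
Distinct values: {4 Hz, 8 Hz, 10 Hz} → 3.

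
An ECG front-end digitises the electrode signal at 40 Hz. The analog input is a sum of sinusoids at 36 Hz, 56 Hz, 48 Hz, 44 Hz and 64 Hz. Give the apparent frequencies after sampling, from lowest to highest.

4 Hz, 8 Hz, 16 Hz

fs/2 = 20 Hz.
36 Hz > fs/2 = 20 Hz, folds to fs − 36 Hz = 4 Hz.
56 Hz mod fs = 16 Hz.
16 Hz ≤ fs/2 = 20 Hz, appears at 16 Hz.
48 Hz mod fs = 8 Hz.
8 Hz ≤ fs/2 = 20 Hz, appears at 8 Hz.
44 Hz mod fs = 4 Hz.
4 Hz ≤ fs/2 = 20 Hz, appears at 4 Hz.
64 Hz mod fs = 24 Hz.
24 Hz > fs/2 = 20 Hz, folds to fs − 24 Hz = 16 Hz.
Distinct values: {4 Hz, 8 Hz, 16 Hz}.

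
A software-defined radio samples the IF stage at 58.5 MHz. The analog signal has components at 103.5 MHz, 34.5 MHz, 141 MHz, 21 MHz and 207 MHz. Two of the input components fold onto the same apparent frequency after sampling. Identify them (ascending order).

fs/2 = 29.25 MHz.
103.5 MHz mod fs = 45 MHz.
45 MHz > fs/2 = 29.25 MHz, folds to fs − 45 MHz = 13.5 MHz.
34.5 MHz > fs/2 = 29.25 MHz, folds to fs − 34.5 MHz = 24 MHz.
141 MHz mod fs = 24 MHz.
24 MHz ≤ fs/2 = 29.25 MHz, appears at 24 MHz.
21 MHz ≤ fs/2 = 29.25 MHz, passes unchanged.
207 MHz mod fs = 31.5 MHz.
31.5 MHz > fs/2 = 29.25 MHz, folds to fs − 31.5 MHz = 27 MHz.
34.5 MHz and 141 MHz both map to 24 MHz.

34.5 MHz, 141 MHz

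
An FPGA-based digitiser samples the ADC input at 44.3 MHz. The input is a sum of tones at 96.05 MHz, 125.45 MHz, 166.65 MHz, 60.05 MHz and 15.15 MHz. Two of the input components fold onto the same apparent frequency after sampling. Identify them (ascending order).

fs/2 = 22.15 MHz.
96.05 MHz mod fs = 7.45 MHz.
7.45 MHz ≤ fs/2 = 22.15 MHz, appears at 7.45 MHz.
125.45 MHz mod fs = 36.85 MHz.
36.85 MHz > fs/2 = 22.15 MHz, folds to fs − 36.85 MHz = 7.45 MHz.
166.65 MHz mod fs = 33.75 MHz.
33.75 MHz > fs/2 = 22.15 MHz, folds to fs − 33.75 MHz = 10.55 MHz.
60.05 MHz mod fs = 15.75 MHz.
15.75 MHz ≤ fs/2 = 22.15 MHz, appears at 15.75 MHz.
15.15 MHz ≤ fs/2 = 22.15 MHz, passes unchanged.
96.05 MHz and 125.45 MHz both map to 7.45 MHz.

96.05 MHz, 125.45 MHz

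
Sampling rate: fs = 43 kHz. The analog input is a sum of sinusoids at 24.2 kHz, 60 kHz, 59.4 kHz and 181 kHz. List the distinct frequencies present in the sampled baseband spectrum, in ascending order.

fs/2 = 21.5 kHz.
24.2 kHz > fs/2 = 21.5 kHz, folds to fs − 24.2 kHz = 18.8 kHz.
60 kHz mod fs = 17 kHz.
17 kHz ≤ fs/2 = 21.5 kHz, appears at 17 kHz.
59.4 kHz mod fs = 16.4 kHz.
16.4 kHz ≤ fs/2 = 21.5 kHz, appears at 16.4 kHz.
181 kHz mod fs = 9 kHz.
9 kHz ≤ fs/2 = 21.5 kHz, appears at 9 kHz.
Distinct values: {9 kHz, 16.4 kHz, 17 kHz, 18.8 kHz}.

9 kHz, 16.4 kHz, 17 kHz, 18.8 kHz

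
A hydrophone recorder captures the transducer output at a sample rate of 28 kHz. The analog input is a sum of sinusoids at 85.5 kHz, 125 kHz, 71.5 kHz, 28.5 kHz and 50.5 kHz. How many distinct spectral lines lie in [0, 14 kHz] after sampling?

fs/2 = 14 kHz.
85.5 kHz mod fs = 1.5 kHz.
1.5 kHz ≤ fs/2 = 14 kHz, appears at 1.5 kHz.
125 kHz mod fs = 13 kHz.
13 kHz ≤ fs/2 = 14 kHz, appears at 13 kHz.
71.5 kHz mod fs = 15.5 kHz.
15.5 kHz > fs/2 = 14 kHz, folds to fs − 15.5 kHz = 12.5 kHz.
28.5 kHz mod fs = 0.5 kHz.
0.5 kHz ≤ fs/2 = 14 kHz, appears at 0.5 kHz.
50.5 kHz mod fs = 22.5 kHz.
22.5 kHz > fs/2 = 14 kHz, folds to fs − 22.5 kHz = 5.5 kHz.
Distinct values: {0.5 kHz, 1.5 kHz, 5.5 kHz, 12.5 kHz, 13 kHz} → 5.

5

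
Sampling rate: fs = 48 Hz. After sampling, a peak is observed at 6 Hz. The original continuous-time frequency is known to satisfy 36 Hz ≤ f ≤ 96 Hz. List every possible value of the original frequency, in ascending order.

Frequencies that alias to 6 Hz are k·fs ± 6 Hz for integer k ≥ 0.
k=0: 6 Hz.
k=1: 42 Hz, 54 Hz.
k=2: 90 Hz, 102 Hz.
k=3: 138 Hz, 150 Hz.
Within [36 Hz, 96 Hz]: 42 Hz, 54 Hz, 90 Hz.

42 Hz, 54 Hz, 90 Hz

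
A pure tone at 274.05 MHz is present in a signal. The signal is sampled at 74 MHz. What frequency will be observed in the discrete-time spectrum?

21.95 MHz

274.05 MHz mod fs = 52.05 MHz.
52.05 MHz > fs/2 = 37 MHz, folds to fs − 52.05 MHz = 21.95 MHz.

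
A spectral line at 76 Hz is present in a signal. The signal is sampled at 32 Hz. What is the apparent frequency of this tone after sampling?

76 Hz mod fs = 12 Hz.
12 Hz ≤ fs/2 = 16 Hz, appears at 12 Hz.

12 Hz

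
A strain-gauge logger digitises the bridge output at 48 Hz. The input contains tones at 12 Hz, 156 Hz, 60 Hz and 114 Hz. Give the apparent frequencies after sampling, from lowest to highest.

fs/2 = 24 Hz.
12 Hz ≤ fs/2 = 24 Hz, passes unchanged.
156 Hz mod fs = 12 Hz.
12 Hz ≤ fs/2 = 24 Hz, appears at 12 Hz.
60 Hz mod fs = 12 Hz.
12 Hz ≤ fs/2 = 24 Hz, appears at 12 Hz.
114 Hz mod fs = 18 Hz.
18 Hz ≤ fs/2 = 24 Hz, appears at 18 Hz.
Distinct values: {12 Hz, 18 Hz}.

12 Hz, 18 Hz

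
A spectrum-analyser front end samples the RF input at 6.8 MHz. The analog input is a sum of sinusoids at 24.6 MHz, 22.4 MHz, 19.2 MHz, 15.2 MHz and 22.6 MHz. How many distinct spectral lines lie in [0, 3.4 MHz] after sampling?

fs/2 = 3.4 MHz.
24.6 MHz mod fs = 4.2 MHz.
4.2 MHz > fs/2 = 3.4 MHz, folds to fs − 4.2 MHz = 2.6 MHz.
22.4 MHz mod fs = 2 MHz.
2 MHz ≤ fs/2 = 3.4 MHz, appears at 2 MHz.
19.2 MHz mod fs = 5.6 MHz.
5.6 MHz > fs/2 = 3.4 MHz, folds to fs − 5.6 MHz = 1.2 MHz.
15.2 MHz mod fs = 1.6 MHz.
1.6 MHz ≤ fs/2 = 3.4 MHz, appears at 1.6 MHz.
22.6 MHz mod fs = 2.2 MHz.
2.2 MHz ≤ fs/2 = 3.4 MHz, appears at 2.2 MHz.
Distinct values: {1.2 MHz, 1.6 MHz, 2 MHz, 2.2 MHz, 2.6 MHz} → 5.

5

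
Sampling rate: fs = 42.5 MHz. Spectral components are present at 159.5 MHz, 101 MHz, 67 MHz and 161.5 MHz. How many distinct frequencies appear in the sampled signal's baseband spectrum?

4

fs/2 = 21.25 MHz.
159.5 MHz mod fs = 32 MHz.
32 MHz > fs/2 = 21.25 MHz, folds to fs − 32 MHz = 10.5 MHz.
101 MHz mod fs = 16 MHz.
16 MHz ≤ fs/2 = 21.25 MHz, appears at 16 MHz.
67 MHz mod fs = 24.5 MHz.
24.5 MHz > fs/2 = 21.25 MHz, folds to fs − 24.5 MHz = 18 MHz.
161.5 MHz mod fs = 34 MHz.
34 MHz > fs/2 = 21.25 MHz, folds to fs − 34 MHz = 8.5 MHz.
Distinct values: {8.5 MHz, 10.5 MHz, 16 MHz, 18 MHz} → 4.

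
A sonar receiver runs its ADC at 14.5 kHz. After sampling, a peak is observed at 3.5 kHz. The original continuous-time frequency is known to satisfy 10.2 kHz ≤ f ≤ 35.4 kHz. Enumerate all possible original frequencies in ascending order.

11 kHz, 18 kHz, 25.5 kHz, 32.5 kHz

Frequencies that alias to 3.5 kHz are k·fs ± 3.5 kHz for integer k ≥ 0.
k=0: 3.5 kHz.
k=1: 11 kHz, 18 kHz.
k=2: 25.5 kHz, 32.5 kHz.
k=3: 40 kHz, 47 kHz.
Within [10.2 kHz, 35.4 kHz]: 11 kHz, 18 kHz, 25.5 kHz, 32.5 kHz.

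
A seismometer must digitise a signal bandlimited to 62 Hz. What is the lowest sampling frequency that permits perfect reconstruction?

Nyquist rate = 2 × 62 Hz = 124 Hz.

124 Hz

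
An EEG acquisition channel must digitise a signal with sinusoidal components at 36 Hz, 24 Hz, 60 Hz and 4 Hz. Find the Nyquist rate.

120 Hz

Highest-frequency component: 60 Hz.
Nyquist rate = 2 × 60 Hz = 120 Hz.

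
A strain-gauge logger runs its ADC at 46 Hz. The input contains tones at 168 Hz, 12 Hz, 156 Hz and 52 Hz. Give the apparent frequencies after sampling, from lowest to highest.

fs/2 = 23 Hz.
168 Hz mod fs = 30 Hz.
30 Hz > fs/2 = 23 Hz, folds to fs − 30 Hz = 16 Hz.
12 Hz ≤ fs/2 = 23 Hz, passes unchanged.
156 Hz mod fs = 18 Hz.
18 Hz ≤ fs/2 = 23 Hz, appears at 18 Hz.
52 Hz mod fs = 6 Hz.
6 Hz ≤ fs/2 = 23 Hz, appears at 6 Hz.
Distinct values: {6 Hz, 12 Hz, 16 Hz, 18 Hz}.

6 Hz, 12 Hz, 16 Hz, 18 Hz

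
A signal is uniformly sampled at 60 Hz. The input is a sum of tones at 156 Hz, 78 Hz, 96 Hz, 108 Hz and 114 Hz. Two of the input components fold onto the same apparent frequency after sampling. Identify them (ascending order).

fs/2 = 30 Hz.
156 Hz mod fs = 36 Hz.
36 Hz > fs/2 = 30 Hz, folds to fs − 36 Hz = 24 Hz.
78 Hz mod fs = 18 Hz.
18 Hz ≤ fs/2 = 30 Hz, appears at 18 Hz.
96 Hz mod fs = 36 Hz.
36 Hz > fs/2 = 30 Hz, folds to fs − 36 Hz = 24 Hz.
108 Hz mod fs = 48 Hz.
48 Hz > fs/2 = 30 Hz, folds to fs − 48 Hz = 12 Hz.
114 Hz mod fs = 54 Hz.
54 Hz > fs/2 = 30 Hz, folds to fs − 54 Hz = 6 Hz.
96 Hz and 156 Hz both map to 24 Hz.

96 Hz, 156 Hz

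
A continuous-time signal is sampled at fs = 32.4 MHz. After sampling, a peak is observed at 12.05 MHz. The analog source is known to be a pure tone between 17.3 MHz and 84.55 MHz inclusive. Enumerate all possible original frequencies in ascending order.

20.35 MHz, 44.45 MHz, 52.75 MHz, 76.85 MHz

Frequencies that alias to 12.05 MHz are k·fs ± 12.05 MHz for integer k ≥ 0.
k=0: 12.05 MHz.
k=1: 20.35 MHz, 44.45 MHz.
k=2: 52.75 MHz, 76.85 MHz.
k=3: 85.15 MHz, 109.25 MHz.
Within [17.3 MHz, 84.55 MHz]: 20.35 MHz, 44.45 MHz, 52.75 MHz, 76.85 MHz.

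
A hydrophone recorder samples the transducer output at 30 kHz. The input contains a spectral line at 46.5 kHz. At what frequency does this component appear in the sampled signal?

46.5 kHz mod fs = 16.5 kHz.
16.5 kHz > fs/2 = 15 kHz, folds to fs − 16.5 kHz = 13.5 kHz.

13.5 kHz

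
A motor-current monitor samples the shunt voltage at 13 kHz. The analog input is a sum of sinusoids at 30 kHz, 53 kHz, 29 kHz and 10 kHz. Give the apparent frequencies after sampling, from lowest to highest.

1 kHz, 3 kHz, 4 kHz

fs/2 = 6.5 kHz.
30 kHz mod fs = 4 kHz.
4 kHz ≤ fs/2 = 6.5 kHz, appears at 4 kHz.
53 kHz mod fs = 1 kHz.
1 kHz ≤ fs/2 = 6.5 kHz, appears at 1 kHz.
29 kHz mod fs = 3 kHz.
3 kHz ≤ fs/2 = 6.5 kHz, appears at 3 kHz.
10 kHz > fs/2 = 6.5 kHz, folds to fs − 10 kHz = 3 kHz.
Distinct values: {1 kHz, 3 kHz, 4 kHz}.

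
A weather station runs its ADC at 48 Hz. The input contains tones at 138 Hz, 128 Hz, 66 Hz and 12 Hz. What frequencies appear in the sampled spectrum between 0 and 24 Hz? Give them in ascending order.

6 Hz, 12 Hz, 16 Hz, 18 Hz

fs/2 = 24 Hz.
138 Hz mod fs = 42 Hz.
42 Hz > fs/2 = 24 Hz, folds to fs − 42 Hz = 6 Hz.
128 Hz mod fs = 32 Hz.
32 Hz > fs/2 = 24 Hz, folds to fs − 32 Hz = 16 Hz.
66 Hz mod fs = 18 Hz.
18 Hz ≤ fs/2 = 24 Hz, appears at 18 Hz.
12 Hz ≤ fs/2 = 24 Hz, passes unchanged.
Distinct values: {6 Hz, 12 Hz, 16 Hz, 18 Hz}.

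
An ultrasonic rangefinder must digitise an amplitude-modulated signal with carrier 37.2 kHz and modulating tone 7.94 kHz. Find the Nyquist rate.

AM sidebands sit at fc ± fm = 29.26 kHz and 45.14 kHz.
Highest-frequency component: 45.14 kHz.
Nyquist rate = 2 × 45.14 kHz = 90.28 kHz.

90.28 kHz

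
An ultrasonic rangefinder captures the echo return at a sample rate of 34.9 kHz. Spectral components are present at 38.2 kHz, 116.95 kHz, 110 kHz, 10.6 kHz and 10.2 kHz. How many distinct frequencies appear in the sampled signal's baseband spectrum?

5

fs/2 = 17.45 kHz.
38.2 kHz mod fs = 3.3 kHz.
3.3 kHz ≤ fs/2 = 17.45 kHz, appears at 3.3 kHz.
116.95 kHz mod fs = 12.25 kHz.
12.25 kHz ≤ fs/2 = 17.45 kHz, appears at 12.25 kHz.
110 kHz mod fs = 5.3 kHz.
5.3 kHz ≤ fs/2 = 17.45 kHz, appears at 5.3 kHz.
10.6 kHz ≤ fs/2 = 17.45 kHz, passes unchanged.
10.2 kHz ≤ fs/2 = 17.45 kHz, passes unchanged.
Distinct values: {3.3 kHz, 5.3 kHz, 10.2 kHz, 10.6 kHz, 12.25 kHz} → 5.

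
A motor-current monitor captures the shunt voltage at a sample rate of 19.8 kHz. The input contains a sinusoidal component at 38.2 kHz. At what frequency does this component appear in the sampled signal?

1.4 kHz

38.2 kHz mod fs = 18.4 kHz.
18.4 kHz > fs/2 = 9.9 kHz, folds to fs − 18.4 kHz = 1.4 kHz.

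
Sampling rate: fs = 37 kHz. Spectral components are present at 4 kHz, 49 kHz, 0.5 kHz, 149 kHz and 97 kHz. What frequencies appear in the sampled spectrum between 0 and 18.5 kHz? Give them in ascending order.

0.5 kHz, 1 kHz, 4 kHz, 12 kHz, 14 kHz

fs/2 = 18.5 kHz.
4 kHz ≤ fs/2 = 18.5 kHz, passes unchanged.
49 kHz mod fs = 12 kHz.
12 kHz ≤ fs/2 = 18.5 kHz, appears at 12 kHz.
0.5 kHz ≤ fs/2 = 18.5 kHz, passes unchanged.
149 kHz mod fs = 1 kHz.
1 kHz ≤ fs/2 = 18.5 kHz, appears at 1 kHz.
97 kHz mod fs = 23 kHz.
23 kHz > fs/2 = 18.5 kHz, folds to fs − 23 kHz = 14 kHz.
Distinct values: {0.5 kHz, 1 kHz, 4 kHz, 12 kHz, 14 kHz}.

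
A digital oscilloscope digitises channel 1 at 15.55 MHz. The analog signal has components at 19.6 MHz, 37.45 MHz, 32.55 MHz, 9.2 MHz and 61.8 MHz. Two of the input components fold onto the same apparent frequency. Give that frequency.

6.35 MHz

fs/2 = 7.775 MHz.
19.6 MHz mod fs = 4.05 MHz.
4.05 MHz ≤ fs/2 = 7.775 MHz, appears at 4.05 MHz.
37.45 MHz mod fs = 6.35 MHz.
6.35 MHz ≤ fs/2 = 7.775 MHz, appears at 6.35 MHz.
32.55 MHz mod fs = 1.45 MHz.
1.45 MHz ≤ fs/2 = 7.775 MHz, appears at 1.45 MHz.
9.2 MHz > fs/2 = 7.775 MHz, folds to fs − 9.2 MHz = 6.35 MHz.
61.8 MHz mod fs = 15.15 MHz.
15.15 MHz > fs/2 = 7.775 MHz, folds to fs − 15.15 MHz = 0.4 MHz.
9.2 MHz and 37.45 MHz both map to 6.35 MHz.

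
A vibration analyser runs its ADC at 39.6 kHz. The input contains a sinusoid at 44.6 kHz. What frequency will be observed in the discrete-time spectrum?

5 kHz

44.6 kHz mod fs = 5 kHz.
5 kHz ≤ fs/2 = 19.8 kHz, appears at 5 kHz.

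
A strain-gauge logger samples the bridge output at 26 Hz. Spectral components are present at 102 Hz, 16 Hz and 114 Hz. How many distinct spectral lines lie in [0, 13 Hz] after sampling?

2

fs/2 = 13 Hz.
102 Hz mod fs = 24 Hz.
24 Hz > fs/2 = 13 Hz, folds to fs − 24 Hz = 2 Hz.
16 Hz > fs/2 = 13 Hz, folds to fs − 16 Hz = 10 Hz.
114 Hz mod fs = 10 Hz.
10 Hz ≤ fs/2 = 13 Hz, appears at 10 Hz.
Distinct values: {2 Hz, 10 Hz} → 2.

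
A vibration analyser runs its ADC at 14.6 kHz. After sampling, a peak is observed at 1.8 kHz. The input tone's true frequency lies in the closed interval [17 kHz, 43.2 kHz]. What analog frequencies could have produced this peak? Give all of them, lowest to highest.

27.4 kHz, 31 kHz, 42 kHz

Frequencies that alias to 1.8 kHz are k·fs ± 1.8 kHz for integer k ≥ 0.
k=0: 1.8 kHz.
k=1: 12.8 kHz, 16.4 kHz.
k=2: 27.4 kHz, 31 kHz.
k=3: 42 kHz, 45.6 kHz.
k=4: 56.6 kHz, 60.2 kHz.
Within [17 kHz, 43.2 kHz]: 27.4 kHz, 31 kHz, 42 kHz.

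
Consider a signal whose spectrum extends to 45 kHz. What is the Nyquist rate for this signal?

90 kHz

Nyquist rate = 2 × 45 kHz = 90 kHz.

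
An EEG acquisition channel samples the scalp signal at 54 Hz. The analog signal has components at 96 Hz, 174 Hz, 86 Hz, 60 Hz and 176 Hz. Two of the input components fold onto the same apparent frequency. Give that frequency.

12 Hz

fs/2 = 27 Hz.
96 Hz mod fs = 42 Hz.
42 Hz > fs/2 = 27 Hz, folds to fs − 42 Hz = 12 Hz.
174 Hz mod fs = 12 Hz.
12 Hz ≤ fs/2 = 27 Hz, appears at 12 Hz.
86 Hz mod fs = 32 Hz.
32 Hz > fs/2 = 27 Hz, folds to fs − 32 Hz = 22 Hz.
60 Hz mod fs = 6 Hz.
6 Hz ≤ fs/2 = 27 Hz, appears at 6 Hz.
176 Hz mod fs = 14 Hz.
14 Hz ≤ fs/2 = 27 Hz, appears at 14 Hz.
96 Hz and 174 Hz both map to 12 Hz.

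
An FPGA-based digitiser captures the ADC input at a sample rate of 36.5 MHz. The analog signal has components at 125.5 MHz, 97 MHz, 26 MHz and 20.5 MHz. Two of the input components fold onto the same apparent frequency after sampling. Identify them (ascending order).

20.5 MHz, 125.5 MHz

fs/2 = 18.25 MHz.
125.5 MHz mod fs = 16 MHz.
16 MHz ≤ fs/2 = 18.25 MHz, appears at 16 MHz.
97 MHz mod fs = 24 MHz.
24 MHz > fs/2 = 18.25 MHz, folds to fs − 24 MHz = 12.5 MHz.
26 MHz > fs/2 = 18.25 MHz, folds to fs − 26 MHz = 10.5 MHz.
20.5 MHz > fs/2 = 18.25 MHz, folds to fs − 20.5 MHz = 16 MHz.
20.5 MHz and 125.5 MHz both map to 16 MHz.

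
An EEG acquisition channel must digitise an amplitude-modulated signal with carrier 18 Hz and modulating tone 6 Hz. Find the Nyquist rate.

AM sidebands sit at fc ± fm = 12 Hz and 24 Hz.
Highest-frequency component: 24 Hz.
Nyquist rate = 2 × 24 Hz = 48 Hz.

48 Hz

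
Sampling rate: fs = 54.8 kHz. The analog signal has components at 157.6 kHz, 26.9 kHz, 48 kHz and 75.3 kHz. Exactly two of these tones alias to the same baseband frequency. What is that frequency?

fs/2 = 27.4 kHz.
157.6 kHz mod fs = 48 kHz.
48 kHz > fs/2 = 27.4 kHz, folds to fs − 48 kHz = 6.8 kHz.
26.9 kHz ≤ fs/2 = 27.4 kHz, passes unchanged.
48 kHz > fs/2 = 27.4 kHz, folds to fs − 48 kHz = 6.8 kHz.
75.3 kHz mod fs = 20.5 kHz.
20.5 kHz ≤ fs/2 = 27.4 kHz, appears at 20.5 kHz.
48 kHz and 157.6 kHz both map to 6.8 kHz.

6.8 kHz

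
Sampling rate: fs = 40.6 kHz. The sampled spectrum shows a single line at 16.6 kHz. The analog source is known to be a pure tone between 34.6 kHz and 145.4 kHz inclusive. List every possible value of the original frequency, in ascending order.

57.2 kHz, 64.6 kHz, 97.8 kHz, 105.2 kHz, 138.4 kHz

Frequencies that alias to 16.6 kHz are k·fs ± 16.6 kHz for integer k ≥ 0.
k=0: 16.6 kHz.
k=1: 24 kHz, 57.2 kHz.
k=2: 64.6 kHz, 97.8 kHz.
k=3: 105.2 kHz, 138.4 kHz.
k=4: 145.8 kHz, 179 kHz.
Within [34.6 kHz, 145.4 kHz]: 57.2 kHz, 64.6 kHz, 97.8 kHz, 105.2 kHz, 138.4 kHz.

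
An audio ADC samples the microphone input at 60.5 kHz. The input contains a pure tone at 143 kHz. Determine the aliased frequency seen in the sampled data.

143 kHz mod fs = 22 kHz.
22 kHz ≤ fs/2 = 30.25 kHz, appears at 22 kHz.

22 kHz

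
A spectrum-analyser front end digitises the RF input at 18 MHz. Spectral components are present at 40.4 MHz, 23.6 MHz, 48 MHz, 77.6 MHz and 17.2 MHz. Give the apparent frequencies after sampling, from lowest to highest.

fs/2 = 9 MHz.
40.4 MHz mod fs = 4.4 MHz.
4.4 MHz ≤ fs/2 = 9 MHz, appears at 4.4 MHz.
23.6 MHz mod fs = 5.6 MHz.
5.6 MHz ≤ fs/2 = 9 MHz, appears at 5.6 MHz.
48 MHz mod fs = 12 MHz.
12 MHz > fs/2 = 9 MHz, folds to fs − 12 MHz = 6 MHz.
77.6 MHz mod fs = 5.6 MHz.
5.6 MHz ≤ fs/2 = 9 MHz, appears at 5.6 MHz.
17.2 MHz > fs/2 = 9 MHz, folds to fs − 17.2 MHz = 0.8 MHz.
Distinct values: {0.8 MHz, 4.4 MHz, 5.6 MHz, 6 MHz}.

0.8 MHz, 4.4 MHz, 5.6 MHz, 6 MHz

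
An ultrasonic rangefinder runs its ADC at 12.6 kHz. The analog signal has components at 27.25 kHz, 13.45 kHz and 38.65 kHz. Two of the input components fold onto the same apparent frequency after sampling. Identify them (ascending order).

fs/2 = 6.3 kHz.
27.25 kHz mod fs = 2.05 kHz.
2.05 kHz ≤ fs/2 = 6.3 kHz, appears at 2.05 kHz.
13.45 kHz mod fs = 0.85 kHz.
0.85 kHz ≤ fs/2 = 6.3 kHz, appears at 0.85 kHz.
38.65 kHz mod fs = 0.85 kHz.
0.85 kHz ≤ fs/2 = 6.3 kHz, appears at 0.85 kHz.
13.45 kHz and 38.65 kHz both map to 0.85 kHz.

13.45 kHz, 38.65 kHz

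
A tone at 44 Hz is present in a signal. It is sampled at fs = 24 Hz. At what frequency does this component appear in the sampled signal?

4 Hz

44 Hz mod fs = 20 Hz.
20 Hz > fs/2 = 12 Hz, folds to fs − 20 Hz = 4 Hz.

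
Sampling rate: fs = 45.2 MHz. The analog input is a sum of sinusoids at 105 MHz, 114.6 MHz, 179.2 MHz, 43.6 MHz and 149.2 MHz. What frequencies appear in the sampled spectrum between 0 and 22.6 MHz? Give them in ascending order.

fs/2 = 22.6 MHz.
105 MHz mod fs = 14.6 MHz.
14.6 MHz ≤ fs/2 = 22.6 MHz, appears at 14.6 MHz.
114.6 MHz mod fs = 24.2 MHz.
24.2 MHz > fs/2 = 22.6 MHz, folds to fs − 24.2 MHz = 21 MHz.
179.2 MHz mod fs = 43.6 MHz.
43.6 MHz > fs/2 = 22.6 MHz, folds to fs − 43.6 MHz = 1.6 MHz.
43.6 MHz > fs/2 = 22.6 MHz, folds to fs − 43.6 MHz = 1.6 MHz.
149.2 MHz mod fs = 13.6 MHz.
13.6 MHz ≤ fs/2 = 22.6 MHz, appears at 13.6 MHz.
Distinct values: {1.6 MHz, 13.6 MHz, 14.6 MHz, 21 MHz}.

1.6 MHz, 13.6 MHz, 14.6 MHz, 21 MHz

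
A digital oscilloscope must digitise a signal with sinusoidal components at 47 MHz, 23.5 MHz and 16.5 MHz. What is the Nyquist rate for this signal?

94 MHz

Highest-frequency component: 47 MHz.
Nyquist rate = 2 × 47 MHz = 94 MHz.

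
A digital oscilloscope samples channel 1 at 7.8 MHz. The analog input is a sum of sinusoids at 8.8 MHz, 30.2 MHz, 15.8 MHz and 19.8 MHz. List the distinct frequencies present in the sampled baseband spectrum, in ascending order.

0.2 MHz, 1 MHz, 3.6 MHz

fs/2 = 3.9 MHz.
8.8 MHz mod fs = 1 MHz.
1 MHz ≤ fs/2 = 3.9 MHz, appears at 1 MHz.
30.2 MHz mod fs = 6.8 MHz.
6.8 MHz > fs/2 = 3.9 MHz, folds to fs − 6.8 MHz = 1 MHz.
15.8 MHz mod fs = 0.2 MHz.
0.2 MHz ≤ fs/2 = 3.9 MHz, appears at 0.2 MHz.
19.8 MHz mod fs = 4.2 MHz.
4.2 MHz > fs/2 = 3.9 MHz, folds to fs − 4.2 MHz = 3.6 MHz.
Distinct values: {0.2 MHz, 1 MHz, 3.6 MHz}.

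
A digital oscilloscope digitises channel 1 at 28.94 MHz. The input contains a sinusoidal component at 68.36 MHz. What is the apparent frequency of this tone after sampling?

10.48 MHz

68.36 MHz mod fs = 10.48 MHz.
10.48 MHz ≤ fs/2 = 14.47 MHz, appears at 10.48 MHz.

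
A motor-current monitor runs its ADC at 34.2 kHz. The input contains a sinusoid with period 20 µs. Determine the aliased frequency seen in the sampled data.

T = 20 µs → f = 1/T = 50 kHz.
50 kHz mod fs = 15.8 kHz.
15.8 kHz ≤ fs/2 = 17.1 kHz, appears at 15.8 kHz.

15.8 kHz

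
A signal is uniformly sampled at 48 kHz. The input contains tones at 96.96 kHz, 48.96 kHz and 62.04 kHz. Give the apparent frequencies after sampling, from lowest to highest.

fs/2 = 24 kHz.
96.96 kHz mod fs = 0.96 kHz.
0.96 kHz ≤ fs/2 = 24 kHz, appears at 0.96 kHz.
48.96 kHz mod fs = 0.96 kHz.
0.96 kHz ≤ fs/2 = 24 kHz, appears at 0.96 kHz.
62.04 kHz mod fs = 14.04 kHz.
14.04 kHz ≤ fs/2 = 24 kHz, appears at 14.04 kHz.
Distinct values: {0.96 kHz, 14.04 kHz}.

0.96 kHz, 14.04 kHz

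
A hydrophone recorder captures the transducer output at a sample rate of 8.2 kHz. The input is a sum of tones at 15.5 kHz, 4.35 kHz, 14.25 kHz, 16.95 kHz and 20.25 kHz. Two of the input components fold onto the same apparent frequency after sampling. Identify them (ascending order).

fs/2 = 4.1 kHz.
15.5 kHz mod fs = 7.3 kHz.
7.3 kHz > fs/2 = 4.1 kHz, folds to fs − 7.3 kHz = 0.9 kHz.
4.35 kHz > fs/2 = 4.1 kHz, folds to fs − 4.35 kHz = 3.85 kHz.
14.25 kHz mod fs = 6.05 kHz.
6.05 kHz > fs/2 = 4.1 kHz, folds to fs − 6.05 kHz = 2.15 kHz.
16.95 kHz mod fs = 0.55 kHz.
0.55 kHz ≤ fs/2 = 4.1 kHz, appears at 0.55 kHz.
20.25 kHz mod fs = 3.85 kHz.
3.85 kHz ≤ fs/2 = 4.1 kHz, appears at 3.85 kHz.
4.35 kHz and 20.25 kHz both map to 3.85 kHz.

4.35 kHz, 20.25 kHz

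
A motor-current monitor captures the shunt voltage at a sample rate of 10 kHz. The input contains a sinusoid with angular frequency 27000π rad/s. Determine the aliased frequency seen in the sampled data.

3.5 kHz

ω = 27000π rad/s → f = ω/(2π) = 13500 Hz = 13.5 kHz.
13.5 kHz mod fs = 3.5 kHz.
3.5 kHz ≤ fs/2 = 5 kHz, appears at 3.5 kHz.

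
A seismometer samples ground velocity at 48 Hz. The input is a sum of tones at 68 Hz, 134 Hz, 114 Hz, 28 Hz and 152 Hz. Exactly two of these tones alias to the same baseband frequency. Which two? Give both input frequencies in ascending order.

28 Hz, 68 Hz

fs/2 = 24 Hz.
68 Hz mod fs = 20 Hz.
20 Hz ≤ fs/2 = 24 Hz, appears at 20 Hz.
134 Hz mod fs = 38 Hz.
38 Hz > fs/2 = 24 Hz, folds to fs − 38 Hz = 10 Hz.
114 Hz mod fs = 18 Hz.
18 Hz ≤ fs/2 = 24 Hz, appears at 18 Hz.
28 Hz > fs/2 = 24 Hz, folds to fs − 28 Hz = 20 Hz.
152 Hz mod fs = 8 Hz.
8 Hz ≤ fs/2 = 24 Hz, appears at 8 Hz.
28 Hz and 68 Hz both map to 20 Hz.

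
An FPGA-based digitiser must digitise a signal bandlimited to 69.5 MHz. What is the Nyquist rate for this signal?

Nyquist rate = 2 × 69.5 MHz = 139 MHz.

139 MHz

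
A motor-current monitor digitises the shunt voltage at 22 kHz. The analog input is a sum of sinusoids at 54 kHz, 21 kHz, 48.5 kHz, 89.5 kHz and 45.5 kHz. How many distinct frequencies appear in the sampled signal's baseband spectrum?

fs/2 = 11 kHz.
54 kHz mod fs = 10 kHz.
10 kHz ≤ fs/2 = 11 kHz, appears at 10 kHz.
21 kHz > fs/2 = 11 kHz, folds to fs − 21 kHz = 1 kHz.
48.5 kHz mod fs = 4.5 kHz.
4.5 kHz ≤ fs/2 = 11 kHz, appears at 4.5 kHz.
89.5 kHz mod fs = 1.5 kHz.
1.5 kHz ≤ fs/2 = 11 kHz, appears at 1.5 kHz.
45.5 kHz mod fs = 1.5 kHz.
1.5 kHz ≤ fs/2 = 11 kHz, appears at 1.5 kHz.
Distinct values: {1 kHz, 1.5 kHz, 4.5 kHz, 10 kHz} → 4.

4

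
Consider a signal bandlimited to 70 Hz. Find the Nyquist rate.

Nyquist rate = 2 × 70 Hz = 140 Hz.

140 Hz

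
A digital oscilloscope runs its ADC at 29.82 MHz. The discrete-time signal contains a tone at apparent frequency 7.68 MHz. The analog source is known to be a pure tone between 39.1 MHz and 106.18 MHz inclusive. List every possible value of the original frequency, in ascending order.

51.96 MHz, 67.32 MHz, 81.78 MHz, 97.14 MHz

Frequencies that alias to 7.68 MHz are k·fs ± 7.68 MHz for integer k ≥ 0.
k=0: 7.68 MHz.
k=1: 22.14 MHz, 37.5 MHz.
k=2: 51.96 MHz, 67.32 MHz.
k=3: 81.78 MHz, 97.14 MHz.
k=4: 111.6 MHz, 126.96 MHz.
Within [39.1 MHz, 106.18 MHz]: 51.96 MHz, 67.32 MHz, 81.78 MHz, 97.14 MHz.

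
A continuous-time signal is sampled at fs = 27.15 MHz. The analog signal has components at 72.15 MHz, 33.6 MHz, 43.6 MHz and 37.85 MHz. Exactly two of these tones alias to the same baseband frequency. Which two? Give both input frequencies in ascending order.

fs/2 = 13.575 MHz.
72.15 MHz mod fs = 17.85 MHz.
17.85 MHz > fs/2 = 13.575 MHz, folds to fs − 17.85 MHz = 9.3 MHz.
33.6 MHz mod fs = 6.45 MHz.
6.45 MHz ≤ fs/2 = 13.575 MHz, appears at 6.45 MHz.
43.6 MHz mod fs = 16.45 MHz.
16.45 MHz > fs/2 = 13.575 MHz, folds to fs − 16.45 MHz = 10.7 MHz.
37.85 MHz mod fs = 10.7 MHz.
10.7 MHz ≤ fs/2 = 13.575 MHz, appears at 10.7 MHz.
37.85 MHz and 43.6 MHz both map to 10.7 MHz.

37.85 MHz, 43.6 MHz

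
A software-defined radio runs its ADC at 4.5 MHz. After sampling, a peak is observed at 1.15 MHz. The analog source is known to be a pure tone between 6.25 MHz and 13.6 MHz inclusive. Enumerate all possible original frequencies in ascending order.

7.85 MHz, 10.15 MHz, 12.35 MHz

Frequencies that alias to 1.15 MHz are k·fs ± 1.15 MHz for integer k ≥ 0.
k=0: 1.15 MHz.
k=1: 3.35 MHz, 5.65 MHz.
k=2: 7.85 MHz, 10.15 MHz.
k=3: 12.35 MHz, 14.65 MHz.
k=4: 16.85 MHz, 19.15 MHz.
Within [6.25 MHz, 13.6 MHz]: 7.85 MHz, 10.15 MHz, 12.35 MHz.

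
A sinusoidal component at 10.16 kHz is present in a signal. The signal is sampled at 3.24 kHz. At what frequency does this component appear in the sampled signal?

0.44 kHz

10.16 kHz mod fs = 0.44 kHz.
0.44 kHz ≤ fs/2 = 1.62 kHz, appears at 0.44 kHz.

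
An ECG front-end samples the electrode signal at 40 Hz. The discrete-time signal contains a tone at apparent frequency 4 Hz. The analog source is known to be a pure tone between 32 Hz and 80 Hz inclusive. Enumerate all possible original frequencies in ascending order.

36 Hz, 44 Hz, 76 Hz

Frequencies that alias to 4 Hz are k·fs ± 4 Hz for integer k ≥ 0.
k=0: 4 Hz.
k=1: 36 Hz, 44 Hz.
k=2: 76 Hz, 84 Hz.
k=3: 116 Hz, 124 Hz.
Within [32 Hz, 80 Hz]: 36 Hz, 44 Hz, 76 Hz.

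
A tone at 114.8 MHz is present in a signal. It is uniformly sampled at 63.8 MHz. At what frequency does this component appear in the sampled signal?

114.8 MHz mod fs = 51 MHz.
51 MHz > fs/2 = 31.9 MHz, folds to fs − 51 MHz = 12.8 MHz.

12.8 MHz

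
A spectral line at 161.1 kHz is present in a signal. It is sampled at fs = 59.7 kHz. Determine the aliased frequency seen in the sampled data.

18 kHz

161.1 kHz mod fs = 41.7 kHz.
41.7 kHz > fs/2 = 29.85 kHz, folds to fs − 41.7 kHz = 18 kHz.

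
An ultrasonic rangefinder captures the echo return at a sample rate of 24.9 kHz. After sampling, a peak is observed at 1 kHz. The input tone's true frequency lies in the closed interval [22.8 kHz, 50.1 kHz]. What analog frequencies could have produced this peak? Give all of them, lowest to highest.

23.9 kHz, 25.9 kHz, 48.8 kHz

Frequencies that alias to 1 kHz are k·fs ± 1 kHz for integer k ≥ 0.
k=0: 1 kHz.
k=1: 23.9 kHz, 25.9 kHz.
k=2: 48.8 kHz, 50.8 kHz.
k=3: 73.7 kHz, 75.7 kHz.
Within [22.8 kHz, 50.1 kHz]: 23.9 kHz, 25.9 kHz, 48.8 kHz.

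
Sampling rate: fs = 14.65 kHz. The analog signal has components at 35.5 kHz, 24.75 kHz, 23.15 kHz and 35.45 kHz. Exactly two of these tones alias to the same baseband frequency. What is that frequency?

6.15 kHz

fs/2 = 7.325 kHz.
35.5 kHz mod fs = 6.2 kHz.
6.2 kHz ≤ fs/2 = 7.325 kHz, appears at 6.2 kHz.
24.75 kHz mod fs = 10.1 kHz.
10.1 kHz > fs/2 = 7.325 kHz, folds to fs − 10.1 kHz = 4.55 kHz.
23.15 kHz mod fs = 8.5 kHz.
8.5 kHz > fs/2 = 7.325 kHz, folds to fs − 8.5 kHz = 6.15 kHz.
35.45 kHz mod fs = 6.15 kHz.
6.15 kHz ≤ fs/2 = 7.325 kHz, appears at 6.15 kHz.
23.15 kHz and 35.45 kHz both map to 6.15 kHz.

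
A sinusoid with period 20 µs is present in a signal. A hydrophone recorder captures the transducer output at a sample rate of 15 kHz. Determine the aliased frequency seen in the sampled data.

T = 20 µs → f = 1/T = 50 kHz.
50 kHz mod fs = 5 kHz.
5 kHz ≤ fs/2 = 7.5 kHz, appears at 5 kHz.

5 kHz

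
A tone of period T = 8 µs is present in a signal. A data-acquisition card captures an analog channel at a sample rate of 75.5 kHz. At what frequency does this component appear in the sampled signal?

26 kHz

T = 8 µs → f = 1/T = 125 kHz.
125 kHz mod fs = 49.5 kHz.
49.5 kHz > fs/2 = 37.75 kHz, folds to fs − 49.5 kHz = 26 kHz.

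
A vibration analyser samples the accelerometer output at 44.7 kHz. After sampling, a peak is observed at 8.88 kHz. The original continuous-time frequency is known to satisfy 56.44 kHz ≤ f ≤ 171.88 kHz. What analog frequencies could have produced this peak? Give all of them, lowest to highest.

Frequencies that alias to 8.88 kHz are k·fs ± 8.88 kHz for integer k ≥ 0.
k=0: 8.88 kHz.
k=1: 35.82 kHz, 53.58 kHz.
k=2: 80.52 kHz, 98.28 kHz.
k=3: 125.22 kHz, 142.98 kHz.
k=4: 169.92 kHz, 187.68 kHz.
k=5: 214.62 kHz, 232.38 kHz.
Within [56.44 kHz, 171.88 kHz]: 80.52 kHz, 98.28 kHz, 125.22 kHz, 142.98 kHz, 169.92 kHz.

80.52 kHz, 98.28 kHz, 125.22 kHz, 142.98 kHz, 169.92 kHz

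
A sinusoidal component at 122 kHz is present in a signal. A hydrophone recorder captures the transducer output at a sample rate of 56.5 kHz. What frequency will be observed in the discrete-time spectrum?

122 kHz mod fs = 9 kHz.
9 kHz ≤ fs/2 = 28.25 kHz, appears at 9 kHz.

9 kHz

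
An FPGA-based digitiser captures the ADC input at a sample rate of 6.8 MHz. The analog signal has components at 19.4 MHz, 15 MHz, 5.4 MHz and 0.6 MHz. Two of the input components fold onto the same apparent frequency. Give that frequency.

fs/2 = 3.4 MHz.
19.4 MHz mod fs = 5.8 MHz.
5.8 MHz > fs/2 = 3.4 MHz, folds to fs − 5.8 MHz = 1 MHz.
15 MHz mod fs = 1.4 MHz.
1.4 MHz ≤ fs/2 = 3.4 MHz, appears at 1.4 MHz.
5.4 MHz > fs/2 = 3.4 MHz, folds to fs − 5.4 MHz = 1.4 MHz.
0.6 MHz ≤ fs/2 = 3.4 MHz, passes unchanged.
5.4 MHz and 15 MHz both map to 1.4 MHz.

1.4 MHz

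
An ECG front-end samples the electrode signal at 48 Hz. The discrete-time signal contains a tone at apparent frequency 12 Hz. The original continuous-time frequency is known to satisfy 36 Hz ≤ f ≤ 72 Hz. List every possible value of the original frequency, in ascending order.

Frequencies that alias to 12 Hz are k·fs ± 12 Hz for integer k ≥ 0.
k=0: 12 Hz.
k=1: 36 Hz, 60 Hz.
k=2: 84 Hz, 108 Hz.
Within [36 Hz, 72 Hz]: 36 Hz, 60 Hz.

36 Hz, 60 Hz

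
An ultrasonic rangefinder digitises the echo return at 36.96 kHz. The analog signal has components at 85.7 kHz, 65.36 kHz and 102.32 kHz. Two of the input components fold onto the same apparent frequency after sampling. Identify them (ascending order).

fs/2 = 18.48 kHz.
85.7 kHz mod fs = 11.78 kHz.
11.78 kHz ≤ fs/2 = 18.48 kHz, appears at 11.78 kHz.
65.36 kHz mod fs = 28.4 kHz.
28.4 kHz > fs/2 = 18.48 kHz, folds to fs − 28.4 kHz = 8.56 kHz.
102.32 kHz mod fs = 28.4 kHz.
28.4 kHz > fs/2 = 18.48 kHz, folds to fs − 28.4 kHz = 8.56 kHz.
65.36 kHz and 102.32 kHz both map to 8.56 kHz.

65.36 kHz, 102.32 kHz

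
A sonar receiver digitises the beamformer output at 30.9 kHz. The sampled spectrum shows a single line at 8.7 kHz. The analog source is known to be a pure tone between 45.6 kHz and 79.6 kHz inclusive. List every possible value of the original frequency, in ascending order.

53.1 kHz, 70.5 kHz

Frequencies that alias to 8.7 kHz are k·fs ± 8.7 kHz for integer k ≥ 0.
k=0: 8.7 kHz.
k=1: 22.2 kHz, 39.6 kHz.
k=2: 53.1 kHz, 70.5 kHz.
k=3: 84 kHz, 101.4 kHz.
Within [45.6 kHz, 79.6 kHz]: 53.1 kHz, 70.5 kHz.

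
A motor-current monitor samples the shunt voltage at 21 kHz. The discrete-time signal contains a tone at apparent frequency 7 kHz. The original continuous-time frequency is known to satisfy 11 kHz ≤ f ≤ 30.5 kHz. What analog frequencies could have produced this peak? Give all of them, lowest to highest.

Frequencies that alias to 7 kHz are k·fs ± 7 kHz for integer k ≥ 0.
k=0: 7 kHz.
k=1: 14 kHz, 28 kHz.
k=2: 35 kHz, 49 kHz.
Within [11 kHz, 30.5 kHz]: 14 kHz, 28 kHz.

14 kHz, 28 kHz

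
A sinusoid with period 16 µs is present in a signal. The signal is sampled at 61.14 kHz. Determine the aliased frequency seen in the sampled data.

T = 16 µs → f = 1/T = 62.5 kHz.
62.5 kHz mod fs = 1.36 kHz.
1.36 kHz ≤ fs/2 = 30.57 kHz, appears at 1.36 kHz.

1.36 kHz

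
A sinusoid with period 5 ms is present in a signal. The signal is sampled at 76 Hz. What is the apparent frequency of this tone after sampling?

28 Hz

T = 5 ms → f = 1/T = 200 Hz.
200 Hz mod fs = 48 Hz.
48 Hz > fs/2 = 38 Hz, folds to fs − 48 Hz = 28 Hz.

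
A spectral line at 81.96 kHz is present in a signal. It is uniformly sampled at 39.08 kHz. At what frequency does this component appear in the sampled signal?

81.96 kHz mod fs = 3.8 kHz.
3.8 kHz ≤ fs/2 = 19.54 kHz, appears at 3.8 kHz.

3.8 kHz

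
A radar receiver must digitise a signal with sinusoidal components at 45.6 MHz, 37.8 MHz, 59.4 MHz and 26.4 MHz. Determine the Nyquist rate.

118.8 MHz

Highest-frequency component: 59.4 MHz.
Nyquist rate = 2 × 59.4 MHz = 118.8 MHz.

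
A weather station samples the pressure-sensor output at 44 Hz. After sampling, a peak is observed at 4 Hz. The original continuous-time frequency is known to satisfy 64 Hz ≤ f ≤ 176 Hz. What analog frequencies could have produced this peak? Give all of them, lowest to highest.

84 Hz, 92 Hz, 128 Hz, 136 Hz, 172 Hz

Frequencies that alias to 4 Hz are k·fs ± 4 Hz for integer k ≥ 0.
k=0: 4 Hz.
k=1: 40 Hz, 48 Hz.
k=2: 84 Hz, 92 Hz.
k=3: 128 Hz, 136 Hz.
k=4: 172 Hz, 180 Hz.
k=5: 216 Hz, 224 Hz.
Within [64 Hz, 176 Hz]: 84 Hz, 92 Hz, 128 Hz, 136 Hz, 172 Hz.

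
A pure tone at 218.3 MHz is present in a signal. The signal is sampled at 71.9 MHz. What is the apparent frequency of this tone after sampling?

218.3 MHz mod fs = 2.6 MHz.
2.6 MHz ≤ fs/2 = 35.95 MHz, appears at 2.6 MHz.

2.6 MHz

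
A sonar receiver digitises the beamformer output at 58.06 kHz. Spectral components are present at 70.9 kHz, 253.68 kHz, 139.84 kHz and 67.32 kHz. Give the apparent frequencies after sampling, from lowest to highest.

9.26 kHz, 12.84 kHz, 21.44 kHz, 23.72 kHz

fs/2 = 29.03 kHz.
70.9 kHz mod fs = 12.84 kHz.
12.84 kHz ≤ fs/2 = 29.03 kHz, appears at 12.84 kHz.
253.68 kHz mod fs = 21.44 kHz.
21.44 kHz ≤ fs/2 = 29.03 kHz, appears at 21.44 kHz.
139.84 kHz mod fs = 23.72 kHz.
23.72 kHz ≤ fs/2 = 29.03 kHz, appears at 23.72 kHz.
67.32 kHz mod fs = 9.26 kHz.
9.26 kHz ≤ fs/2 = 29.03 kHz, appears at 9.26 kHz.
Distinct values: {9.26 kHz, 12.84 kHz, 21.44 kHz, 23.72 kHz}.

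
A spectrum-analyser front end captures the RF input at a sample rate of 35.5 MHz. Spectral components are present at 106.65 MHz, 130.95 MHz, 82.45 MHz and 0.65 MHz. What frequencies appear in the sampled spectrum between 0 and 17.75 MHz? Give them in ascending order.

fs/2 = 17.75 MHz.
106.65 MHz mod fs = 0.15 MHz.
0.15 MHz ≤ fs/2 = 17.75 MHz, appears at 0.15 MHz.
130.95 MHz mod fs = 24.45 MHz.
24.45 MHz > fs/2 = 17.75 MHz, folds to fs − 24.45 MHz = 11.05 MHz.
82.45 MHz mod fs = 11.45 MHz.
11.45 MHz ≤ fs/2 = 17.75 MHz, appears at 11.45 MHz.
0.65 MHz ≤ fs/2 = 17.75 MHz, passes unchanged.
Distinct values: {0.15 MHz, 0.65 MHz, 11.05 MHz, 11.45 MHz}.

0.15 MHz, 0.65 MHz, 11.05 MHz, 11.45 MHz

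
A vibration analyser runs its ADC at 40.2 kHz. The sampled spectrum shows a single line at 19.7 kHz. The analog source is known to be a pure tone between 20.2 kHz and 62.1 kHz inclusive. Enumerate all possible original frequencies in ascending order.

Frequencies that alias to 19.7 kHz are k·fs ± 19.7 kHz for integer k ≥ 0.
k=0: 19.7 kHz.
k=1: 20.5 kHz, 59.9 kHz.
k=2: 60.7 kHz, 100.1 kHz.
k=3: 100.9 kHz, 140.3 kHz.
Within [20.2 kHz, 62.1 kHz]: 20.5 kHz, 59.9 kHz, 60.7 kHz.

20.5 kHz, 59.9 kHz, 60.7 kHz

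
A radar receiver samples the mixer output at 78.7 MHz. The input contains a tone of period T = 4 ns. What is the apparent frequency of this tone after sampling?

13.9 MHz

T = 4 ns → f = 1/T = 250 MHz.
250 MHz mod fs = 13.9 MHz.
13.9 MHz ≤ fs/2 = 39.35 MHz, appears at 13.9 MHz.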